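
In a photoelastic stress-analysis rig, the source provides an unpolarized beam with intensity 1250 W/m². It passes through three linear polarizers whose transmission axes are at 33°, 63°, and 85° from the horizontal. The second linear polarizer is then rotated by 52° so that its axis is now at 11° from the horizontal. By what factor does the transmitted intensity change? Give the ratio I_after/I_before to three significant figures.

I_new/I_old ≈ 0.101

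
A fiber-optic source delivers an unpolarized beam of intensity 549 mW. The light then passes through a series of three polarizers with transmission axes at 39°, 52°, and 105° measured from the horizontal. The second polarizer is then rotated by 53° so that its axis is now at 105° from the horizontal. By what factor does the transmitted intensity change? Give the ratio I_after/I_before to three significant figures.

Before rotation:
Unpolarized light through the first polarizer → I₁ = ½ I₀, now polarized at 39°.
I₂ = I₁ cos²(52° − 39°) = 0.5 I₀ · cos²(13°) = 0.4747 I₀.
I₃ = I₂ cos²(105° − 52°) = 0.4747 I₀ · cos²(53°) = 0.1719 I₀.
After rotation:
Unpolarized light through the first polarizer → I₁ = ½ I₀, now polarized at 39°.
I₂ = I₁ cos²(105° − 39°) = 0.5 I₀ · cos²(66°) = 0.08272 I₀.
I₃ = I₂ cos²(105° − 105°) = 0.08272 I₀ · cos²(0°) = 0.08272 I₀.
Ratio = 0.08272 / 0.1719 = 0.4811.

I_new/I_old ≈ 0.481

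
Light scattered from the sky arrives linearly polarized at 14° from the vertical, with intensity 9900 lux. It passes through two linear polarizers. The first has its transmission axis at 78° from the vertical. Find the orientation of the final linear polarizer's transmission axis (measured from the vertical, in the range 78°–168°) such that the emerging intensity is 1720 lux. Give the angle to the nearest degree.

By Malus's law, I₁ = I₀ cos²(78° − 14°) = I₀ cos²(64°) = 0.1922 I₀.
Target fraction: 1720 / 9900 lux = 0.1737 of I₀.
Need I₂/I₀ = 0.1737, so cos²(θ − 78°) = 0.1737 / 0.1922 = 0.9041.
θ − 78° = arccos(√0.9041) = 18.0°, giving θ ≈ 78 + 18.0 = 96.0°.

θ ≈ 96°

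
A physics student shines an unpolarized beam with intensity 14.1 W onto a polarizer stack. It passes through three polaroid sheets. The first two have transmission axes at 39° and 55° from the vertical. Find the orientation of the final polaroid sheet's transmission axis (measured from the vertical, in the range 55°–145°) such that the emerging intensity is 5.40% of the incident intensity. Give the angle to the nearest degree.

Unpolarized light through the first polarizer → I₁ = ½ I₀, now polarized at 39°.
I₂ = I₁ cos²(55° − 39°) = 0.5 I₀ · cos²(16°) = 0.462 I₀.
Need I₃/I₀ = 0.054, so cos²(θ − 55°) = 0.054 / 0.462 = 0.1169.
θ − 55° = arccos(√0.1169) = 70.0°, giving θ ≈ 55 + 70.0 = 125.0°.

θ ≈ 125°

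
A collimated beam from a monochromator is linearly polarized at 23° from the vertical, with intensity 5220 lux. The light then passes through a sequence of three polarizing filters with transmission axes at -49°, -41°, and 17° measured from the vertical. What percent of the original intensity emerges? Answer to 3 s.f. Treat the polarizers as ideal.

I₁ = 5220 lux · cos²(72°) = 498.5 lux.
I₂ = I₁ · cos²(8°) = 498.5 · 0.9806 = 488.8 lux.
I₃ = I₂ · cos²(58°) = 488.8 · 0.2808 = 137.3 lux.
That is 2.63% of the incident intensity.

≈ 2.63%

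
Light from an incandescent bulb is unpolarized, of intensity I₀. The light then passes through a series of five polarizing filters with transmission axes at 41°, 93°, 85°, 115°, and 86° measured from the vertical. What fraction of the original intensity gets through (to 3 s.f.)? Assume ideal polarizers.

Unpolarized light through the first polarizer → I₁ = ½ I₀, now polarized at 41°.
I₂ = I₁ cos²(93° − 41°) = 0.5 I₀ · cos²(52°) = 0.1895 I₀.
I₃ = I₂ cos²(85° − 93°) = 0.1895 I₀ · cos²(8°) = 0.1858 I₀.
I₄ = I₃ cos²(115° − 85°) = 0.1858 I₀ · cos²(30°) = 0.1394 I₀.
I₅ = I₄ cos²(86° − 115°) = 0.1394 I₀ · cos²(29°) = 0.1066 I₀.
Transmitted fraction = 0.1066.

≈ 0.107 I₀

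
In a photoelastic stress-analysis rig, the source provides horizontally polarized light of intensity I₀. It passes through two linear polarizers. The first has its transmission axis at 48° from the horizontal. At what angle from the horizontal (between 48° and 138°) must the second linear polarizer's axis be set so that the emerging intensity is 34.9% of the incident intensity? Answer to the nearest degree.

θ ≈ 76°

I₁ = I₀ cos²(48° − 0°) = I₀ cos²(48°) = 0.4477 I₀.
Need I₂/I₀ = 0.349, so cos²(θ − 48°) = 0.349 / 0.4477 = 0.7795.
θ − 48° = arccos(√0.7795) = 28.0°, giving θ ≈ 48 + 28.0 = 76.0°.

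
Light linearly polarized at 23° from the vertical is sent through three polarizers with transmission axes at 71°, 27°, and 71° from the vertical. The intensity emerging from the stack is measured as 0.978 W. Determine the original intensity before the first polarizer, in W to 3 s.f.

I₀ ≈ 8.16 W

By Malus's law, I₁ = I₀ cos²(71° − 23°) = I₀ cos²(48°) = 0.4477 I₀.
I₂ = I₁ cos²(27° − 71°) = 0.4477 I₀ · cos²(44°) = 0.2317 I₀.
I₃ = I₂ cos²(71° − 27°) = 0.2317 I₀ · cos²(44°) = 0.1199 I₀.
So 0.978 W = 0.1199 I₀, giving I₀ = 0.978/0.1199 = 8.158 W.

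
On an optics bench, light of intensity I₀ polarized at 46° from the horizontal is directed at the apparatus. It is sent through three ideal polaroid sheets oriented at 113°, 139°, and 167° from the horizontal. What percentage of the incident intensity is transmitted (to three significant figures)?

≈ 9.61%

I₁ = I₀ cos²(113° − 46°) = I₀ cos²(67°) = 0.1527 I₀.
I₂ = I₁ cos²(139° − 113°) = 0.1527 I₀ · cos²(26°) = 0.1233 I₀.
I₃ = I₂ cos²(167° − 139°) = 0.1233 I₀ · cos²(28°) = 0.09615 I₀.
That is 9.615% of the incident intensity.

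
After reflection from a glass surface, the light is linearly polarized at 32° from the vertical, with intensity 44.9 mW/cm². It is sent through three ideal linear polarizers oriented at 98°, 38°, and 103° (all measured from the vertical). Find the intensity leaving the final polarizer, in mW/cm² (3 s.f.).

I ≈ 0.332 mW/cm²

I₁ = 44.9 mW/cm² · cos²(66°) = 7.428 mW/cm².
I₂ = I₁ · cos²(60°) = 7.428 · 0.25 = 1.857 mW/cm².
I₃ = I₂ · cos²(65°) = 1.857 · 0.1786 = 0.3317 mW/cm².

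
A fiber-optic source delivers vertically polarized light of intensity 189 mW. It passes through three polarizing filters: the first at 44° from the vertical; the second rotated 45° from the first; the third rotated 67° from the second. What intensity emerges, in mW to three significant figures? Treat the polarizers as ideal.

I ≈ 7.47 mW

I₁ = 189 mW · cos²(44°) = 97.8 mW.
I₂ = I₁ · cos²(45°) = 97.8 · 0.5 = 48.9 mW.
I₃ = I₂ · cos²(67°) = 48.9 · 0.1527 = 7.465 mW.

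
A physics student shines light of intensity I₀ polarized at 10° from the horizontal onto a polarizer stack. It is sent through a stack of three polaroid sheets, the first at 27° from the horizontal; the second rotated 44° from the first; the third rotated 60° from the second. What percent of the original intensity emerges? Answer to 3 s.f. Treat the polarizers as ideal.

≈ 11.8%

I₁ = I₀ cos²(27° − 10°) = I₀ cos²(17°) = 0.9145 I₀.
I₂ = I₁ cos²(44°) = 0.9145 · 0.5174 I₀ = 0.4732 I₀.
I₃ = I₂ cos²(60°) = 0.4732 · 0.25 I₀ = 0.1183 I₀.
That is 11.83% of the incident intensity.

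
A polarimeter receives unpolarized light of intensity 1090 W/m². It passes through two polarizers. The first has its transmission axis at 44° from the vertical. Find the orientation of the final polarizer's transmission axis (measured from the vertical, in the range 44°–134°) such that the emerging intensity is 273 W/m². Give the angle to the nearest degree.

θ ≈ 89°

Unpolarized light through the first polarizer → I₁ = ½ I₀, now polarized at 44°.
Target fraction: 273 / 1090 W/m² = 0.2505 of I₀.
Need I₂/I₀ = 0.2505, so cos²(θ − 44°) = 0.2505 / 0.5 = 0.5009.
θ − 44° = arccos(√0.5009) = 44.9°, giving θ ≈ 44 + 44.9 = 88.9°.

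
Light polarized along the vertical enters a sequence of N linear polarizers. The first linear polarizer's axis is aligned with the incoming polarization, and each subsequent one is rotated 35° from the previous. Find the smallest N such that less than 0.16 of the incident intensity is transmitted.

First polarizer is aligned with the polarization: full transmission.
Each further stage multiplies by cos²(35°) = 0.671.
After N polarizers: T = 0.671^(N−1). Require T < 0.16 ⇒ N−1 > ln(0.16)/ln(0.671) = 4.59, so N−1 ≥ 5 and N = 6.
Check: N=6 gives T = 0.136 < 0.16; N=5 gives T = 0.2027.

N = 6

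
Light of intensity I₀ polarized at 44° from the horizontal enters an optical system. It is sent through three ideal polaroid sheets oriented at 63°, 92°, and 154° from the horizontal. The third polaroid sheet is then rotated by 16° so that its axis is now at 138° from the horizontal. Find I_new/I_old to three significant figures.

Before rotation:
I₁ = I₀ cos²(63° − 44°) = I₀ cos²(19°) = 0.894 I₀.
I₂ = I₁ cos²(92° − 63°) = 0.894 I₀ · cos²(29°) = 0.6839 I₀.
I₃ = I₂ cos²(154° − 92°) = 0.6839 I₀ · cos²(62°) = 0.1507 I₀.
After rotation:
I₁ = I₀ cos²(63° − 44°) = I₀ cos²(19°) = 0.894 I₀.
I₂ = I₁ cos²(92° − 63°) = 0.894 I₀ · cos²(29°) = 0.6839 I₀.
I₃ = I₂ cos²(138° − 92°) = 0.6839 I₀ · cos²(46°) = 0.33 I₀.
Ratio = 0.33 / 0.1507 = 2.189.

I_new/I_old ≈ 2.19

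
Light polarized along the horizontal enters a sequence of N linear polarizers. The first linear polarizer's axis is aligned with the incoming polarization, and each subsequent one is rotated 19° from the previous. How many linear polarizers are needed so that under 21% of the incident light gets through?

N = 15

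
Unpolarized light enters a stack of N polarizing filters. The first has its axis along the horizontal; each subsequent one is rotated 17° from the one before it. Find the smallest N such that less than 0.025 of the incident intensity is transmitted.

N = 35

First polarizer halves the unpolarized light: factor 1/2.
Each further stage multiplies by cos²(17°) = 0.9145.
After N polarizers: T = 0.5·0.9145^(N−1). Require T < 0.025 ⇒ N−1 > ln(0.025/0.5)/ln(0.9145) = 33.53, so N−1 ≥ 34 and N = 35.
Check: N=35 gives T = 0.02396 < 0.025; N=34 gives T = 0.0262.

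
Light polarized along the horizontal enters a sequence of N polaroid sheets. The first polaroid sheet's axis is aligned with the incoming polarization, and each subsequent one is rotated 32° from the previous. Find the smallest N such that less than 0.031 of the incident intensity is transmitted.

N = 12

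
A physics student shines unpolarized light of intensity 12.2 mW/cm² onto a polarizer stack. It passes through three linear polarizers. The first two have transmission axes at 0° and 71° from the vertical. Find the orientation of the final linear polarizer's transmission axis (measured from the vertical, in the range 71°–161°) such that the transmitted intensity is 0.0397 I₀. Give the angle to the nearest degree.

θ ≈ 101°

Unpolarized light through the first polarizer → I₁ = ½ I₀, now polarized at 0°.
I₂ = I₁ cos²(71° − 0°) = 0.5 I₀ · cos²(71°) = 0.053 I₀.
Need I₃/I₀ = 0.0397, so cos²(θ − 71°) = 0.0397 / 0.053 = 0.7491.
θ − 71° = arccos(√0.7491) = 30.1°, giving θ ≈ 71 + 30.1 = 101.1°.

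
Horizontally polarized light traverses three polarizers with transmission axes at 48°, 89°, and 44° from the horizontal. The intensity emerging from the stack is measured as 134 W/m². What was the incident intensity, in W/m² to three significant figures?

I₀ ≈ 1050 W/m²

By Malus's law, I₁ = I₀ cos²(48° − 0°) = I₀ cos²(48°) = 0.4477 I₀.
I₂ = I₁ cos²(89° − 48°) = 0.4477 I₀ · cos²(41°) = 0.255 I₀.
I₃ = I₂ cos²(44° − 89°) = 0.255 I₀ · cos²(45°) = 0.1275 I₀.
So 134 W/m² = 0.1275 I₀, giving I₀ = 134/0.1275 = 1051 W/m².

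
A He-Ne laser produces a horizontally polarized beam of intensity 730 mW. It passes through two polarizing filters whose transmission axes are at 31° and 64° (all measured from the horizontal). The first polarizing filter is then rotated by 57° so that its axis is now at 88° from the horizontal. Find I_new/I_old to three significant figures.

Before rotation:
I₁ = I₀ cos²(31° − 0°) = I₀ cos²(31°) = 0.7347 I₀.
I₂ = I₁ cos²(64° − 31°) = 0.7347 I₀ · cos²(33°) = 0.5168 I₀.
After rotation:
I₁ = I₀ cos²(88° − 0°) = I₀ cos²(88°) = 0.001218 I₀.
I₂ = I₁ cos²(64° − 88°) = 0.001218 I₀ · cos²(24°) = 0.001016 I₀.
Ratio = 0.001016 / 0.5168 = 0.001967.

I_new/I_old ≈ 0.00197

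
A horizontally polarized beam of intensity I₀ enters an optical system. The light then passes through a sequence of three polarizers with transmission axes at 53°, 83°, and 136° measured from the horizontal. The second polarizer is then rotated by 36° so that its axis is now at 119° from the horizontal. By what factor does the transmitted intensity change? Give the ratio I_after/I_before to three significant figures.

I_new/I_old ≈ 0.557

Before rotation:
I₁ = I₀ cos²(53° − 0°) = I₀ cos²(53°) = 0.3622 I₀.
I₂ = I₁ cos²(83° − 53°) = 0.3622 I₀ · cos²(30°) = 0.2716 I₀.
I₃ = I₂ cos²(136° − 83°) = 0.2716 I₀ · cos²(53°) = 0.09838 I₀.
After rotation:
I₁ = I₀ cos²(53° − 0°) = I₀ cos²(53°) = 0.3622 I₀.
I₂ = I₁ cos²(119° − 53°) = 0.3622 I₀ · cos²(66°) = 0.05992 I₀.
I₃ = I₂ cos²(136° − 119°) = 0.05992 I₀ · cos²(17°) = 0.0548 I₀.
Ratio = 0.0548 / 0.09838 = 0.557.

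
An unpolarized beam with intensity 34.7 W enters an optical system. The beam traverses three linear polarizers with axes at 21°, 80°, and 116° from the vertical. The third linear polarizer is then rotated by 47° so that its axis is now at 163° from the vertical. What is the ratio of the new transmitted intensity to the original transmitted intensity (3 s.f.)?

Before rotation:
Unpolarized light through the first polarizer → I₁ = ½ I₀, now polarized at 21°.
I₂ = I₁ cos²(80° − 21°) = 0.5 I₀ · cos²(59°) = 0.1326 I₀.
I₃ = I₂ cos²(116° − 80°) = 0.1326 I₀ · cos²(36°) = 0.08681 I₀.
After rotation:
Unpolarized light through the first polarizer → I₁ = ½ I₀, now polarized at 21°.
I₂ = I₁ cos²(80° − 21°) = 0.5 I₀ · cos²(59°) = 0.1326 I₀.
I₃ = I₂ cos²(163° − 80°) = 0.1326 I₀ · cos²(83°) = 0.00197 I₀.
Ratio = 0.00197 / 0.08681 = 0.02269.

I_new/I_old ≈ 0.0227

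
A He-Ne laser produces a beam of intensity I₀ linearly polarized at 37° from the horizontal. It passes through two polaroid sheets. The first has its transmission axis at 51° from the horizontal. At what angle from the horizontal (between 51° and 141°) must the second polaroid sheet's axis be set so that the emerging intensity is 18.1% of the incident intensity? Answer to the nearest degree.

θ ≈ 115°

By Malus's law, I₁ = I₀ cos²(51° − 37°) = I₀ cos²(14°) = 0.9415 I₀.
Need I₂/I₀ = 0.181, so cos²(θ − 51°) = 0.181 / 0.9415 = 0.1923.
θ − 51° = arccos(√0.1923) = 64.0°, giving θ ≈ 51 + 64.0 = 115.0°.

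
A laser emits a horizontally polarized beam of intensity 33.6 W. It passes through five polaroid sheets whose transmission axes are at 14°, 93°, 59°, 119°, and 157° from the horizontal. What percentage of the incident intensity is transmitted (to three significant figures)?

I₁ = 33.6 W · cos²(14°) = 31.63 W.
I₂ = I₁ · cos²(79°) = 31.63 · 0.03641 = 1.152 W.
I₃ = I₂ · cos²(34°) = 1.152 · 0.6873 = 0.7916 W.
I₄ = I₃ · cos²(60°) = 0.7916 · 0.25 = 0.1979 W.
I₅ = I₄ · cos²(38°) = 0.1979 · 0.621 = 0.1229 W.
That is 0.3657% of the incident intensity.

≈ 0.366%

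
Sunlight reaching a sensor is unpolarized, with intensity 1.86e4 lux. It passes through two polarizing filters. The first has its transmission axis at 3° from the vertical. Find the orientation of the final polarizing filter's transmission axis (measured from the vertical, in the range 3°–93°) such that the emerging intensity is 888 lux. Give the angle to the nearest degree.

Unpolarized light through the first polarizer → I₁ = ½ I₀, now polarized at 3°.
Target fraction: 888 / 1.86e4 lux = 0.04774 of I₀.
Need I₂/I₀ = 0.04774, so cos²(θ − 3°) = 0.04774 / 0.5 = 0.09548.
θ − 3° = arccos(√0.09548) = 72.0°, giving θ ≈ 3 + 72.0 = 75.0°.

θ ≈ 75°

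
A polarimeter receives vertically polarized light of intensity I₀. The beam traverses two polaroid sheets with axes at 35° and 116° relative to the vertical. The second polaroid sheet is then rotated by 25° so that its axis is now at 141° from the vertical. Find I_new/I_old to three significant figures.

Before rotation:
By Malus's law, I₁ = I₀ cos²(35° − 0°) = I₀ cos²(35°) = 0.671 I₀.
I₂ = I₁ cos²(116° − 35°) = 0.671 I₀ · cos²(81°) = 0.01642 I₀.
After rotation:
I₁ = I₀ cos²(35° − 0°) = I₀ cos²(35°) = 0.671 I₀.
Angle between axes 1 and 2: 74°. I₂ = 0.671 I₀ · cos²(74°) = 0.05098 I₀.
Ratio = 0.05098 / 0.01642 = 3.105.

I_new/I_old ≈ 3.10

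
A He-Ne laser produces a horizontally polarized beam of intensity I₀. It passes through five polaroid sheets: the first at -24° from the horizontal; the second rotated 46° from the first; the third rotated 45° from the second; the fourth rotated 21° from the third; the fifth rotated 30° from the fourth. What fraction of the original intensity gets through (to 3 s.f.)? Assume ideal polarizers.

I₁ = I₀ cos²(-24° − 0°) = I₀ cos²(24°) = 0.8346 I₀.
I₂ = I₁ cos²(46°) = 0.8346 · 0.4826 I₀ = 0.4027 I₀.
I₃ = I₂ cos²(45°) = 0.4027 · 0.5 I₀ = 0.2014 I₀.
I₄ = I₃ cos²(21°) = 0.2014 · 0.8716 I₀ = 0.1755 I₀.
I₅ = I₄ cos²(30°) = 0.1755 · 0.75 I₀ = 0.1316 I₀.
Transmitted fraction = 0.1316.

≈ 0.132 I₀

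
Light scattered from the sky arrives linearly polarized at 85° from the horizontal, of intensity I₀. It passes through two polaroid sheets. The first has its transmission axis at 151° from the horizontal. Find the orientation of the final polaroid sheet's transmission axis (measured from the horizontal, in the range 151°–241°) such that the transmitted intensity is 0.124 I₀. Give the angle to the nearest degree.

θ ≈ 181°

I₁ = I₀ cos²(151° − 85°) = I₀ cos²(66°) = 0.1654 I₀.
Need I₂/I₀ = 0.124, so cos²(θ − 151°) = 0.124 / 0.1654 = 0.7495.
θ − 151° = arccos(√0.7495) = 30.0°, giving θ ≈ 151 + 30.0 = 181.0°.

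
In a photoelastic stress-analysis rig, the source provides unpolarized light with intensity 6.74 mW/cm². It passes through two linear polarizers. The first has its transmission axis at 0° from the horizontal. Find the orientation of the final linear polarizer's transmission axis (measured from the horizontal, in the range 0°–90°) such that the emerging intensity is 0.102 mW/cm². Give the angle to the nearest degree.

Unpolarized light through the first polarizer → I₁ = ½ I₀, now polarized at 0°.
Target fraction: 0.102 / 6.74 mW/cm² = 0.01513 of I₀.
Need I₂/I₀ = 0.01513, so cos²(θ − 0°) = 0.01513 / 0.5 = 0.03027.
θ − 0° = arccos(√0.03027) = 80.0°, giving θ ≈ 0 + 80.0 = 80.0°.

θ ≈ 80°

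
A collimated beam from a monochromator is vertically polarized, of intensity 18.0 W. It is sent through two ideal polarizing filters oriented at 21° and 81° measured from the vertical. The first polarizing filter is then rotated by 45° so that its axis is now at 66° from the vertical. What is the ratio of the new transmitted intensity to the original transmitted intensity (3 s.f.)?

Before rotation:
By Malus's law, I₁ = I₀ cos²(21° − 0°) = I₀ cos²(21°) = 0.8716 I₀.
I₂ = I₁ cos²(81° − 21°) = 0.8716 I₀ · cos²(60°) = 0.2179 I₀.
After rotation:
I₁ = I₀ cos²(66° − 0°) = I₀ cos²(66°) = 0.1654 I₀.
I₂ = I₁ cos²(81° − 66°) = 0.1654 I₀ · cos²(15°) = 0.1544 I₀.
Ratio = 0.1544 / 0.2179 = 0.7084.

I_new/I_old ≈ 0.708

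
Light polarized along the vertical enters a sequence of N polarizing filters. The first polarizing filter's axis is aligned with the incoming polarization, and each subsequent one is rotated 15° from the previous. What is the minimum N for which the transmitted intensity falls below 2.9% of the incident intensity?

N = 53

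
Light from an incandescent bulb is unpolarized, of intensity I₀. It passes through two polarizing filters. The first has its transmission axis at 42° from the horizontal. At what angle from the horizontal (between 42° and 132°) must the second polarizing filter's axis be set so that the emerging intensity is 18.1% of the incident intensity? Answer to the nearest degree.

θ ≈ 95°

Unpolarized light through the first polarizer → I₁ = ½ I₀, now polarized at 42°.
Need I₂/I₀ = 0.181, so cos²(θ − 42°) = 0.181 / 0.5 = 0.362.
θ − 42° = arccos(√0.362) = 53.0°, giving θ ≈ 42 + 53.0 = 95.0°.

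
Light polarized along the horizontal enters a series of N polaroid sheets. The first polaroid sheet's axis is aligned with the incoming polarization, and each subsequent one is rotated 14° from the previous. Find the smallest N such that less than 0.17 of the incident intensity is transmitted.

N = 31

First polarizer is aligned with the polarization: full transmission.
Each further stage multiplies by cos²(14°) = 0.9415.
After N polarizers: T = 0.9415^(N−1). Require T < 0.17 ⇒ N−1 > ln(0.17)/ln(0.9415) = 29.38, so N−1 ≥ 30 and N = 31.
Check: N=31 gives T = 0.1638 < 0.17; N=30 gives T = 0.174.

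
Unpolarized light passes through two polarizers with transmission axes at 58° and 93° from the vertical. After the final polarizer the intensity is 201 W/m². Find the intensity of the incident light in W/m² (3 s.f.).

Unpolarized light through the first polarizer → I₁ = ½ I₀, now polarized at 58°.
I₂ = I₁ cos²(93° − 58°) = 0.5 I₀ · cos²(35°) = 0.3355 I₀.
So 201 W/m² = 0.3355 I₀, giving I₀ = 201/0.3355 = 599.1 W/m².

I₀ ≈ 599 W/m²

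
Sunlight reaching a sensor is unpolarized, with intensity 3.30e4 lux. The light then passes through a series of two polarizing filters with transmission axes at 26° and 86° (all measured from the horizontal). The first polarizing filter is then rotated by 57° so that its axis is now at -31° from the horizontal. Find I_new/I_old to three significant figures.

I_new/I_old ≈ 0.824

Before rotation:
Unpolarized light through the first polarizer → I₁ = ½ I₀, now polarized at 26°.
I₂ = I₁ cos²(86° − 26°) = 0.5 I₀ · cos²(60°) = 0.125 I₀.
After rotation:
Unpolarized light through the first polarizer → I₁ = ½ I₀, now polarized at -31°.
Angle between axes 1 and 2: 63°. I₂ = 0.5 I₀ · cos²(63°) = 0.1031 I₀.
Ratio = 0.1031 / 0.125 = 0.8244.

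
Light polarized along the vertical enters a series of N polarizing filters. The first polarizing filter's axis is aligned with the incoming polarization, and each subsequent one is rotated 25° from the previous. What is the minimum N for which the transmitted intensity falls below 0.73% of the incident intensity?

N = 27

First polarizer is aligned with the polarization: full transmission.
Each further stage multiplies by cos²(25°) = 0.8214.
After N polarizers: T = 0.8214^(N−1). Require T < 0.0073 ⇒ N−1 > ln(0.0073)/ln(0.8214) = 25.01, so N−1 ≥ 26 and N = 27.
Check: N=27 gives T = 0.006003 < 0.0073; N=26 gives T = 0.007308.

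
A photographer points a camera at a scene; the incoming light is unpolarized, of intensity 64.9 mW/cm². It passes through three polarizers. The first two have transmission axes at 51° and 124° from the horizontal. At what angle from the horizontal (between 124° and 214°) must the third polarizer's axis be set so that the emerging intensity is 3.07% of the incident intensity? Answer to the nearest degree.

θ ≈ 156°

Unpolarized light through the first polarizer → I₁ = ½ I₀, now polarized at 51°.
I₂ = I₁ cos²(124° − 51°) = 0.5 I₀ · cos²(73°) = 0.04274 I₀.
Need I₃/I₀ = 0.0307, so cos²(θ − 124°) = 0.0307 / 0.04274 = 0.7183.
θ − 124° = arccos(√0.7183) = 32.1°, giving θ ≈ 124 + 32.1 = 156.1°.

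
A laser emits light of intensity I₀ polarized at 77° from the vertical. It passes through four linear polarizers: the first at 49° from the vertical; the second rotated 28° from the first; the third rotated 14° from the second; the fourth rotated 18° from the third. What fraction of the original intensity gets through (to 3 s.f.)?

≈ 0.518 I₀

I₁ = I₀ cos²(49° − 77°) = I₀ cos²(28°) = 0.7796 I₀.
I₂ = I₁ cos²(28°) = 0.7796 · 0.7796 I₀ = 0.6078 I₀.
I₃ = I₂ cos²(14°) = 0.6078 · 0.9415 I₀ = 0.5722 I₀.
I₄ = I₃ cos²(18°) = 0.5722 · 0.9045 I₀ = 0.5176 I₀.
Transmitted fraction = 0.5176.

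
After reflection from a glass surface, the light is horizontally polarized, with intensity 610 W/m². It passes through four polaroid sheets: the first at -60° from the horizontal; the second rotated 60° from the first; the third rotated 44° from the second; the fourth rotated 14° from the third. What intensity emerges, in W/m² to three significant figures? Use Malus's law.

I ≈ 18.6 W/m²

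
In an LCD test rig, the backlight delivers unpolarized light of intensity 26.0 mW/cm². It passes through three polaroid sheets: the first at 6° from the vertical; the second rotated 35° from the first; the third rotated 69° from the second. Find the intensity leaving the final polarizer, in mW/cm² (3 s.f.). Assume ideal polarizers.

I ≈ 1.12 mW/cm²

Unpolarized light through the first polarizer → I₁ = 26.0 mW/cm²/2 = 13 mW/cm², polarized at 6°.
I₂ = I₁ · cos²(35°) = 13 · 0.671 = 8.723 mW/cm².
I₃ = I₂ · cos²(69°) = 8.723 · 0.1284 = 1.12 mW/cm².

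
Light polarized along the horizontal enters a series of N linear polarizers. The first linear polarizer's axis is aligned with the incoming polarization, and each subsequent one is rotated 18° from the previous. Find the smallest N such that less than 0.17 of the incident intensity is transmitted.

N = 19

First polarizer is aligned with the polarization: full transmission.
Each further stage multiplies by cos²(18°) = 0.9045.
After N polarizers: T = 0.9045^(N−1). Require T < 0.17 ⇒ N−1 > ln(0.17)/ln(0.9045) = 17.66, so N−1 ≥ 18 and N = 19.
Check: N=19 gives T = 0.1642 < 0.17; N=18 gives T = 0.1816.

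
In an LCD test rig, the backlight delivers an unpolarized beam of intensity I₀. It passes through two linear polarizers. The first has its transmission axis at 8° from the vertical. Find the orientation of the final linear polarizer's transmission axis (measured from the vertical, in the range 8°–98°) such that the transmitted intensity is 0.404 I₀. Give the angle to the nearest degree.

θ ≈ 34°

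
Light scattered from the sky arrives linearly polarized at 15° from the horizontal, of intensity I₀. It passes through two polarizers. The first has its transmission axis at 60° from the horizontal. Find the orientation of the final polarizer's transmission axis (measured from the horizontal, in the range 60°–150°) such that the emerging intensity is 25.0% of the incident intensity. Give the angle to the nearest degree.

I₁ = I₀ cos²(60° − 15°) = I₀ cos²(45°) = 0.5 I₀.
Need I₂/I₀ = 0.25, so cos²(θ − 60°) = 0.25 / 0.5 = 0.5.
θ − 60° = arccos(√0.5) = 45.0°, giving θ ≈ 60 + 45.0 = 105.0°.

θ ≈ 105°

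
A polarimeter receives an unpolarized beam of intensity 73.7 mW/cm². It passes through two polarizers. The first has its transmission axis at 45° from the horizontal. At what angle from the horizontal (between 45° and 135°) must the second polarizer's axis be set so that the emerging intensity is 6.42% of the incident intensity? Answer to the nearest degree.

θ ≈ 114°

Unpolarized light through the first polarizer → I₁ = ½ I₀, now polarized at 45°.
Need I₂/I₀ = 0.0642, so cos²(θ − 45°) = 0.0642 / 0.5 = 0.1284.
θ − 45° = arccos(√0.1284) = 69.0°, giving θ ≈ 45 + 69.0 = 114.0°.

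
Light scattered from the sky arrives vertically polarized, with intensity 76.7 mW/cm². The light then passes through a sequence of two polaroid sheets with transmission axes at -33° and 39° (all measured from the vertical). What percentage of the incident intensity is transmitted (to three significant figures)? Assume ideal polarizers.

≈ 6.72%

By Malus's law, I₁ = 76.7 mW/cm² · cos²(33°) = 53.95 mW/cm².
I₂ = I₁ · cos²(72°) = 53.95 · 0.09549 = 5.152 mW/cm².
That is 6.717% of the incident intensity.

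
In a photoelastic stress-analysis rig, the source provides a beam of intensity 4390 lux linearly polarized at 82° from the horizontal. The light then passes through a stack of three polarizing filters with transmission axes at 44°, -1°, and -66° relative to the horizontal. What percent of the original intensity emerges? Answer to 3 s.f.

By Malus's law, I₁ = 4390 lux · cos²(38°) = 2726 lux.
I₂ = I₁ · cos²(45°) = 2726 · 0.5 = 1363 lux.
I₃ = I₂ · cos²(65°) = 1363 · 0.1786 = 243.4 lux.
That is 5.545% of the incident intensity.

≈ 5.55%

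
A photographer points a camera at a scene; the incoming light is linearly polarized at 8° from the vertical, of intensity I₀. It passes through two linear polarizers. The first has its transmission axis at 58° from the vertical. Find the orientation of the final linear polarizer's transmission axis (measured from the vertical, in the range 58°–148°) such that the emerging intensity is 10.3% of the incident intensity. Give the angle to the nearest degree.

θ ≈ 118°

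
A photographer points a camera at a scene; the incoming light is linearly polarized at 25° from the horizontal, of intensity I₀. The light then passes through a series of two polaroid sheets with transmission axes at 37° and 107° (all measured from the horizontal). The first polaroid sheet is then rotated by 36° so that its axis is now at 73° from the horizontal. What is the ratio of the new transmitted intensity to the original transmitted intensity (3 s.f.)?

I_new/I_old ≈ 2.75

Before rotation:
I₁ = I₀ cos²(37° − 25°) = I₀ cos²(12°) = 0.9568 I₀.
I₂ = I₁ cos²(107° − 37°) = 0.9568 I₀ · cos²(70°) = 0.1119 I₀.
After rotation:
I₁ = I₀ cos²(73° − 25°) = I₀ cos²(48°) = 0.4477 I₀.
I₂ = I₁ cos²(107° − 73°) = 0.4477 I₀ · cos²(34°) = 0.3077 I₀.
Ratio = 0.3077 / 0.1119 = 2.75.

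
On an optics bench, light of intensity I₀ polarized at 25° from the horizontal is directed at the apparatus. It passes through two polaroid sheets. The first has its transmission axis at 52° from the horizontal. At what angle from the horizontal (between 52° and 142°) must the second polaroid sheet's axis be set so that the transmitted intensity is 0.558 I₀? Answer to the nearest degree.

By Malus's law, I₁ = I₀ cos²(52° − 25°) = I₀ cos²(27°) = 0.7939 I₀.
Need I₂/I₀ = 0.558, so cos²(θ − 52°) = 0.558 / 0.7939 = 0.7029.
θ − 52° = arccos(√0.7029) = 33.0°, giving θ ≈ 52 + 33.0 = 85.0°.

θ ≈ 85°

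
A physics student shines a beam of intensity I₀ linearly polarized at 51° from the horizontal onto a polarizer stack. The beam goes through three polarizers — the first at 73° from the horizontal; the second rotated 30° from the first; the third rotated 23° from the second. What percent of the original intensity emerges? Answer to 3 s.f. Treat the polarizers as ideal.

≈ 54.6%

By Malus's law, I₁ = I₀ cos²(73° − 51°) = I₀ cos²(22°) = 0.8597 I₀.
I₂ = I₁ cos²(30°) = 0.8597 · 0.75 I₀ = 0.6448 I₀.
I₃ = I₂ cos²(23°) = 0.6448 · 0.8473 I₀ = 0.5463 I₀.
That is 54.63% of the incident intensity.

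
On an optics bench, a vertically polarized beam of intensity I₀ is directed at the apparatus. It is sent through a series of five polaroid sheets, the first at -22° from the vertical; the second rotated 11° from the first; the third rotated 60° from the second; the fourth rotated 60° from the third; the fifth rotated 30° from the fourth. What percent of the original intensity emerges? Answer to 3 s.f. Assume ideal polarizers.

By Malus's law, I₁ = I₀ cos²(-22° − 0°) = I₀ cos²(22°) = 0.8597 I₀.
I₂ = I₁ cos²(11°) = 0.8597 · 0.9636 I₀ = 0.8284 I₀.
I₃ = I₂ cos²(60°) = 0.8284 · 0.25 I₀ = 0.2071 I₀.
I₄ = I₃ cos²(60°) = 0.2071 · 0.25 I₀ = 0.05177 I₀.
I₅ = I₄ cos²(30°) = 0.05177 · 0.75 I₀ = 0.03883 I₀.
That is 3.883% of the incident intensity.

≈ 3.88%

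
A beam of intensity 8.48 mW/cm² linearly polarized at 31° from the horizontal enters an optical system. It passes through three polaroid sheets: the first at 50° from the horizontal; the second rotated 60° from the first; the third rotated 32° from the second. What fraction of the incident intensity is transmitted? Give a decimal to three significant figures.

I₁ = 8.48 mW/cm² · cos²(19°) = 7.581 mW/cm².
I₂ = I₁ · cos²(60°) = 7.581 · 0.25 = 1.895 mW/cm².
I₃ = I₂ · cos²(32°) = 1.895 · 0.7192 = 1.363 mW/cm².
Transmitted fraction = 0.1607.

I/I₀ ≈ 0.161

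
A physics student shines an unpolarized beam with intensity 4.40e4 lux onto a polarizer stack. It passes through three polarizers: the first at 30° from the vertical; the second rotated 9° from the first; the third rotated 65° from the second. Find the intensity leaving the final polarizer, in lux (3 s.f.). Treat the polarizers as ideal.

I ≈ 3830 lux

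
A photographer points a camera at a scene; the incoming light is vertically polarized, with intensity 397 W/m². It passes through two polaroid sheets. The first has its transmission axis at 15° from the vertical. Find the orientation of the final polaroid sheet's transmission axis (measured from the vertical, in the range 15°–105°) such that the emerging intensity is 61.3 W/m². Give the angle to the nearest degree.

I₁ = I₀ cos²(15° − 0°) = I₀ cos²(15°) = 0.933 I₀.
Target fraction: 61.3 / 397 W/m² = 0.1544 of I₀.
Need I₂/I₀ = 0.1544, so cos²(θ − 15°) = 0.1544 / 0.933 = 0.1655.
θ − 15° = arccos(√0.1655) = 66.0°, giving θ ≈ 15 + 66.0 = 81.0°.

θ ≈ 81°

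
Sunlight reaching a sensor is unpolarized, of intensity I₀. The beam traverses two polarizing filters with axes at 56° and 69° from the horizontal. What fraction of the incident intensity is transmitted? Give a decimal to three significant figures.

≈ 0.475 I₀

Unpolarized light through the first polarizer → I₁ = ½ I₀, now polarized at 56°.
I₂ = I₁ cos²(69° − 56°) = 0.5 I₀ · cos²(13°) = 0.4747 I₀.
Transmitted fraction = 0.4747.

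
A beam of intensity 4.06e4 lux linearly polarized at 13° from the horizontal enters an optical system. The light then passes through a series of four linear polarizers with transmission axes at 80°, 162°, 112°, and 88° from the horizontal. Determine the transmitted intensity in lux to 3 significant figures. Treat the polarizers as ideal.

I ≈ 41.4 lux

By Malus's law, I₁ = 4.06e4 lux · cos²(67°) = 6198 lux.
I₂ = I₁ · cos²(82°) = 6198 · 0.01937 = 120.1 lux.
I₃ = I₂ · cos²(50°) = 120.1 · 0.4132 = 49.61 lux.
I₄ = I₃ · cos²(24°) = 49.61 · 0.8346 = 41.4 lux.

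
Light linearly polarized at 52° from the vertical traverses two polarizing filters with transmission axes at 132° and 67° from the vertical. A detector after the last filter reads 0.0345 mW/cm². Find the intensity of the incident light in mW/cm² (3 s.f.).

By Malus's law, I₁ = I₀ cos²(132° − 52°) = I₀ cos²(80°) = 0.03015 I₀.
I₂ = I₁ cos²(67° − 132°) = 0.03015 I₀ · cos²(65°) = 0.005386 I₀.
So 0.0345 mW/cm² = 0.005386 I₀, giving I₀ = 0.0345/0.005386 = 6.406 mW/cm².

I₀ ≈ 6.41 mW/cm²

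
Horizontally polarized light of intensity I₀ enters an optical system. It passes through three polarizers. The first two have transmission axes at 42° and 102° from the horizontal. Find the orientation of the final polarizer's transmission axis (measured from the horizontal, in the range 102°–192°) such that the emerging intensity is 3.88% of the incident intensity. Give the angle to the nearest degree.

I₁ = I₀ cos²(42° − 0°) = I₀ cos²(42°) = 0.5523 I₀.
I₂ = I₁ cos²(102° − 42°) = 0.5523 I₀ · cos²(60°) = 0.1381 I₀.
Need I₃/I₀ = 0.0388, so cos²(θ − 102°) = 0.0388 / 0.1381 = 0.281.
θ − 102° = arccos(√0.281) = 58.0°, giving θ ≈ 102 + 58.0 = 160.0°.

θ ≈ 160°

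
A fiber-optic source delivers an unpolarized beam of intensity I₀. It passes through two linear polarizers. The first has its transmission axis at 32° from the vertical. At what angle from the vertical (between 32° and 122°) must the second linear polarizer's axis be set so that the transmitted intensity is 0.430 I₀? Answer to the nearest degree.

Unpolarized light through the first polarizer → I₁ = ½ I₀, now polarized at 32°.
Need I₂/I₀ = 0.43, so cos²(θ − 32°) = 0.43 / 0.5 = 0.86.
θ − 32° = arccos(√0.86) = 22.0°, giving θ ≈ 32 + 22.0 = 54.0°.

θ ≈ 54°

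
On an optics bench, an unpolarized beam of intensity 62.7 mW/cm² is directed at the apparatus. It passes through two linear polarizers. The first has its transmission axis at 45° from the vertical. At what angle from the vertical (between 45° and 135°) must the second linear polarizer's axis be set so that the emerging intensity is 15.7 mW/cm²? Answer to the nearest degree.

θ ≈ 90°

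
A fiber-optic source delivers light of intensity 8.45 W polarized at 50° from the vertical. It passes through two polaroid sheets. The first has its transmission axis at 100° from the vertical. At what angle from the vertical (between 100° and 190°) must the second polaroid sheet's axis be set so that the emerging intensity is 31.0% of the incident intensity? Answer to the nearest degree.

θ ≈ 130°

I₁ = I₀ cos²(100° − 50°) = I₀ cos²(50°) = 0.4132 I₀.
Need I₂/I₀ = 0.31, so cos²(θ − 100°) = 0.31 / 0.4132 = 0.7503.
θ − 100° = arccos(√0.7503) = 30.0°, giving θ ≈ 100 + 30.0 = 130.0°.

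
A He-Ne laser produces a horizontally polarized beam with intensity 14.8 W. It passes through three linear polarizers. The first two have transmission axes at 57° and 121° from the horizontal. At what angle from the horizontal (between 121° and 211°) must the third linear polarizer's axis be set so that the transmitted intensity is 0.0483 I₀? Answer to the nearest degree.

θ ≈ 144°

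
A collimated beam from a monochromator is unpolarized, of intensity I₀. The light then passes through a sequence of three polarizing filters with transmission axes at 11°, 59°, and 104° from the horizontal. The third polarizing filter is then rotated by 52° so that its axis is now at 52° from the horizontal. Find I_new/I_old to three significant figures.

I_new/I_old ≈ 1.97

Before rotation:
Unpolarized light through the first polarizer → I₁ = ½ I₀, now polarized at 11°.
I₂ = I₁ cos²(59° − 11°) = 0.5 I₀ · cos²(48°) = 0.2239 I₀.
I₃ = I₂ cos²(104° − 59°) = 0.2239 I₀ · cos²(45°) = 0.1119 I₀.
After rotation:
Unpolarized light through the first polarizer → I₁ = ½ I₀, now polarized at 11°.
I₂ = I₁ cos²(59° − 11°) = 0.5 I₀ · cos²(48°) = 0.2239 I₀.
I₃ = I₂ cos²(52° − 59°) = 0.2239 I₀ · cos²(7°) = 0.2205 I₀.
Ratio = 0.2205 / 0.1119 = 1.97.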